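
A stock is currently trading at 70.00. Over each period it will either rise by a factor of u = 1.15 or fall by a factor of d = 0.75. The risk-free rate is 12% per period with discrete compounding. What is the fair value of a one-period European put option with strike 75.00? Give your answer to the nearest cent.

1.51

Risk-neutral probability p = (1 + 0.12 − 0.75)/(1.15 − 0.75) = 0.3700/0.4000 = 0.9250
Terminal stock prices: S_u = 80.5, S_d = 52.5
Terminal payoffs (K − S): max(-5.5, 0) = 0, max(22.5, 0) = 22.5
Node 0 (S = 70): V_0 = 1/1.12·[0.9250·0.0000 + 0.0750·22.5000] = 1.5067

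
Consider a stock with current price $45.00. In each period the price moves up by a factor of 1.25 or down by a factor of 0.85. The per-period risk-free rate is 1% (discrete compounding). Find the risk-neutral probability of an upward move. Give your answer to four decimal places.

p = 0.4000

Risk-neutral probability p = (1 + 0.01 − 0.85)/(1.25 − 0.85) = 0.1600/0.4000 = 0.4000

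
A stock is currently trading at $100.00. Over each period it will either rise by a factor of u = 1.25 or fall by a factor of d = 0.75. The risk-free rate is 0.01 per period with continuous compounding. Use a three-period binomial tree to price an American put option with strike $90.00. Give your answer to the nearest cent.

Risk-neutral probability p = (e^0.01 − 0.75)/(1.25 − 0.75) = 0.2601/0.5000 = 0.5201
Terminal stock prices: S_uuu = 195.3, S_uud = 117.2, S_udd = 70.31, S_ddd = 42.19
Terminal payoffs (K − S): max(-105.3, 0) = 0, max(-27.19, 0) = 0, max(19.69, 0) = 19.69, max(47.81, 0) = 47.81
Node uu (S = 156.2): continuation = e^(−0.01)·[0.5201·0.0000 + 0.4799·0.0000] = 0.0000; exercise value = 0.0000 ≤ continuation, so V_uu = 0.0000
Node ud (S = 93.75): continuation = e^(−0.01)·[0.5201·0.0000 + 0.4799·19.6875] = 9.3540; exercise value = 0.0000 ≤ continuation, so V_ud = 9.3540
Node dd (S = 56.25): continuation = e^(−0.01)·[0.5201·19.6875 + 0.4799·47.8125] = 32.8545; exercise value = 33.7500 > continuation, so V_dd = 33.7500 (exercise)
Node u (S = 125): continuation = e^(−0.01)·[0.5201·0.0000 + 0.4799·9.3540] = 4.4443; exercise value = 0.0000 ≤ continuation, so V_u = 4.4443
Node d (S = 75): continuation = e^(−0.01)·[0.5201·9.3540 + 0.4799·33.7500] = 20.8521; exercise value = 15.0000 ≤ continuation, so V_d = 20.8521
Node 0 (S = 100): continuation = e^(−0.01)·[0.5201·4.4443 + 0.4799·20.8521] = 12.1958; exercise value = 0.0000 ≤ continuation, so V_0 = 12.1958

$12.20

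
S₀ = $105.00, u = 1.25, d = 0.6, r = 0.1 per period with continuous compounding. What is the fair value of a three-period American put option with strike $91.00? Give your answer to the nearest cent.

$7.38

Risk-neutral probability p = (e^0.1 − 0.6)/(1.25 − 0.6) = 0.5052/0.6500 = 0.7772
Terminal stock prices: S_uuu = 205.1, S_uud = 98.44, S_udd = 47.25, S_ddd = 22.68
Terminal payoffs (K − S): max(-114.1, 0) = 0, max(-7.438, 0) = 0, max(43.75, 0) = 43.75, max(68.32, 0) = 68.32
Node uu (S = 164.1): continuation = e^(−0.1)·[0.7772·0.0000 + 0.2228·0.0000] = 0.0000; exercise value = 0.0000 ≤ continuation, so V_uu = 0.0000
Node ud (S = 78.75): continuation = e^(−0.1)·[0.7772·0.0000 + 0.2228·43.7500] = 8.8205; exercise value = 12.2500 > continuation, so V_ud = 12.2500 (exercise)
Node dd (S = 37.8): continuation = e^(−0.1)·[0.7772·43.7500 + 0.2228·68.3200] = 44.5402; exercise value = 53.2000 > continuation, so V_dd = 53.2000 (exercise)
Node u (S = 131.2): continuation = e^(−0.1)·[0.7772·0.0000 + 0.2228·12.2500] = 2.4697; exercise value = 0.0000 ≤ continuation, so V_u = 2.4697
Node d (S = 63): continuation = e^(−0.1)·[0.7772·12.2500 + 0.2228·53.2000] = 19.3402; exercise value = 28.0000 > continuation, so V_d = 28.0000 (exercise)
Node 0 (S = 105): continuation = e^(−0.1)·[0.7772·2.4697 + 0.2228·28.0000] = 7.3819; exercise value = 0.0000 ≤ continuation, so V_0 = 7.3819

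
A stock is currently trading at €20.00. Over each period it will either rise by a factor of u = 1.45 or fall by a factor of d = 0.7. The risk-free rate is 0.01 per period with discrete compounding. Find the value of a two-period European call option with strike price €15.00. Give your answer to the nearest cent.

Risk-neutral probability p = (1 + 0.01 − 0.7)/(1.45 − 0.7) = 0.3100/0.7500 = 0.4133
Terminal stock prices: S_uu = 42.05, S_ud = 20.3, S_dd = 9.8
Terminal payoffs (S − K): max(27.05, 0) = 27.05, max(5.3, 0) = 5.3, max(-5.2, 0) = 0
Node u (S = 29): V_u = 1/1.01·[0.4133·27.0500 + 0.5867·5.3000] = 14.1485
Node d (S = 14): V_d = 1/1.01·[0.4133·5.3000 + 0.5867·0.0000] = 2.1690
Node 0 (S = 20): V_0 = 1/1.01·[0.4133·14.1485 + 0.5867·2.1690] = 7.0500

€7.05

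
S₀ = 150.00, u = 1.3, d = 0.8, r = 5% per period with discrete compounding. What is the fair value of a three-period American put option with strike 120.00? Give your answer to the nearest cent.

5.44

Risk-neutral probability p = (1 + 0.05 − 0.8)/(1.3 − 0.8) = 0.2500/0.5000 = 0.5000
Terminal stock prices: S_uuu = 329.6, S_uud = 202.8, S_udd = 124.8, S_ddd = 76.8
Terminal payoffs (K − S): max(-209.6, 0) = 0, max(-82.8, 0) = 0, max(-4.8, 0) = 0, max(43.2, 0) = 43.2
Node uu (S = 253.5): continuation = 1/1.05·[0.5000·0.0000 + 0.5000·0.0000] = 0.0000; exercise value = 0.0000 ≤ continuation, so V_uu = 0.0000
Node ud (S = 156): continuation = 1/1.05·[0.5000·0.0000 + 0.5000·0.0000] = 0.0000; exercise value = 0.0000 ≤ continuation, so V_ud = 0.0000
Node dd (S = 96): continuation = 1/1.05·[0.5000·0.0000 + 0.5000·43.2000] = 20.5714; exercise value = 24.0000 > continuation, so V_dd = 24.0000 (exercise)
Node u (S = 195): continuation = 1/1.05·[0.5000·0.0000 + 0.5000·0.0000] = 0.0000; exercise value = 0.0000 ≤ continuation, so V_u = 0.0000
Node d (S = 120): continuation = 1/1.05·[0.5000·0.0000 + 0.5000·24.0000] = 11.4286; exercise value = 0.0000 ≤ continuation, so V_d = 11.4286
Node 0 (S = 150): continuation = 1/1.05·[0.5000·0.0000 + 0.5000·11.4286] = 5.4422; exercise value = 0.0000 ≤ continuation, so V_0 = 5.4422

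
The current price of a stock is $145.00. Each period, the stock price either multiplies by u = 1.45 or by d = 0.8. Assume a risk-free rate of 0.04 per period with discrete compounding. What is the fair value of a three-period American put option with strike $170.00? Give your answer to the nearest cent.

Risk-neutral probability p = (1 + 0.04 − 0.8)/(1.45 − 0.8) = 0.2400/0.6500 = 0.3692
Terminal stock prices: S_uuu = 442.1, S_uud = 243.9, S_udd = 134.6, S_ddd = 74.24
Terminal payoffs (K − S): max(-272.1, 0) = 0, max(-73.89, 0) = 0, max(35.44, 0) = 35.44, max(95.76, 0) = 95.76
Node uu (S = 304.9): continuation = 1/1.04·[0.3692·0.0000 + 0.6308·0.0000] = 0.0000; exercise value = 0.0000 ≤ continuation, so V_uu = 0.0000
Node ud (S = 168.2): continuation = 1/1.04·[0.3692·0.0000 + 0.6308·35.4400] = 21.4947; exercise value = 1.8000 ≤ continuation, so V_ud = 21.4947
Node dd (S = 92.8): continuation = 1/1.04·[0.3692·35.4400 + 0.6308·95.7600] = 70.6615; exercise value = 77.2000 > continuation, so V_dd = 77.2000 (exercise)
Node u (S = 210.2): continuation = 1/1.04·[0.3692·0.0000 + 0.6308·21.4947] = 13.0367; exercise value = 0.0000 ≤ continuation, so V_u = 13.0367
Node d (S = 116): continuation = 1/1.04·[0.3692·21.4947 + 0.6308·77.2000] = 54.4537; exercise value = 54.0000 ≤ continuation, so V_d = 54.4537
Node 0 (S = 145): continuation = 1/1.04·[0.3692·13.0367 + 0.6308·54.4537] = 37.6551; exercise value = 25.0000 ≤ continuation, so V_0 = 37.6551

$37.66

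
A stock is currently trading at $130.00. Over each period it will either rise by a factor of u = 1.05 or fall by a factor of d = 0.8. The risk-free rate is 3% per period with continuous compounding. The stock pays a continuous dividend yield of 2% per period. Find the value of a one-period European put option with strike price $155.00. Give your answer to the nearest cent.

Per-period risk-free factor R = e^0.03 = 1.0305; dividend-adjusted growth = e^(0.03−0.02) = 1.0101.
Risk-neutral probability p = (1.0101 − 0.8)/(1.05 − 0.8) = 0.2101/0.2500 = 0.8402
Terminal stock prices: S_u = 136.5, S_d = 104
Terminal payoffs (K − S): max(18.5, 0) = 18.5, max(51, 0) = 51
Node 0 (S = 130): V_0 = e^(−0.03)·[0.8402·18.5000 + 0.1598·51.0000] = 22.9932

$22.99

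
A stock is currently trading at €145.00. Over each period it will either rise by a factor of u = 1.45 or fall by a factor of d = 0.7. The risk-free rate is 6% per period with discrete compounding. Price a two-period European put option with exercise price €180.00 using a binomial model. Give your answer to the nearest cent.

€40.80

Risk-neutral probability p = (1 + 0.06 − 0.7)/(1.45 − 0.7) = 0.3600/0.7500 = 0.4800
Terminal stock prices: S_uu = 304.9, S_ud = 147.2, S_dd = 71.05
Terminal payoffs (K − S): max(-124.9, 0) = 0, max(32.83, 0) = 32.83, max(109, 0) = 109
Node u (S = 210.2): V_u = 1/1.06·[0.4800·0.0000 + 0.5200·32.8250] = 16.1028
Node d (S = 101.5): V_d = 1/1.06·[0.4800·32.8250 + 0.5200·108.9500] = 68.3113
Node 0 (S = 145): V_0 = 1/1.06·[0.4800·16.1028 + 0.5200·68.3113] = 40.8031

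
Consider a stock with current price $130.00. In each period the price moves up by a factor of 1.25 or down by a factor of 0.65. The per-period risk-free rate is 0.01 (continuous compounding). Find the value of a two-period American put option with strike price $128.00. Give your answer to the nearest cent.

Risk-neutral probability p = (e^0.01 − 0.65)/(1.25 − 0.65) = 0.3601/0.6000 = 0.6001
Terminal stock prices: S_uu = 203.1, S_ud = 105.6, S_dd = 54.93
Terminal payoffs (K − S): max(-75.12, 0) = 0, max(22.38, 0) = 22.38, max(73.07, 0) = 73.07
Node u (S = 162.5): continuation = e^(−0.01)·[0.6001·0.0000 + 0.3999·22.3750] = 8.8591; exercise value = 0.0000 ≤ continuation, so V_u = 8.8591
Node d (S = 84.5): continuation = e^(−0.01)·[0.6001·22.3750 + 0.3999·73.0750] = 42.2264; exercise value = 43.5000 > continuation, so V_d = 43.5000 (exercise)
Node 0 (S = 130): continuation = e^(−0.01)·[0.6001·8.8591 + 0.3999·43.5000] = 22.4866; exercise value = 0.0000 ≤ continuation, so V_0 = 22.4866

$22.49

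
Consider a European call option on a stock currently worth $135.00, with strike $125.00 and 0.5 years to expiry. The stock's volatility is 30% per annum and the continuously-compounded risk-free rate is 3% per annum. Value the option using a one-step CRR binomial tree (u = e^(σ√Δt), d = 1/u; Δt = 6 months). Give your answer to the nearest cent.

CRR parameters: u = e^(σ√Δt) = e^(0.3·√0.5) = 1.2363, d = 1/u = 0.8089
Per-period rate: rΔt = 0.03·0.5 = 0.015, so R = e^0.015 = 1.0151
Risk-neutral probability p = (e^0.015 − 0.8089)/(1.2363 − 0.8089) = 0.2063/0.4275 = 0.4825
Terminal stock prices: S_u = 166.9, S_d = 109.2
Terminal payoffs (S − K): max(41.9, 0) = 41.9, max(-15.8, 0) = 0
Node 0 (S = 135): V_0 = e^(−0.015)·[0.4825·41.9020 + 0.5175·0.0000] = 19.9176

$19.92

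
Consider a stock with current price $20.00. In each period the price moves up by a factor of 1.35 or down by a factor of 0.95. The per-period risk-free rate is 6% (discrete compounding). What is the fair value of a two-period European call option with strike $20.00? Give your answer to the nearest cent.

$3.11

Risk-neutral probability p = (1 + 0.06 − 0.95)/(1.35 − 0.95) = 0.1100/0.4000 = 0.2750
Terminal stock prices: S_uu = 36.45, S_ud = 25.65, S_dd = 18.05
Terminal payoffs (S − K): max(16.45, 0) = 16.45, max(5.65, 0) = 5.65, max(-1.95, 0) = 0
Node u (S = 27): V_u = 1/1.06·[0.2750·16.4500 + 0.7250·5.6500] = 8.1321
Node d (S = 19): V_d = 1/1.06·[0.2750·5.6500 + 0.7250·0.0000] = 1.4658
Node 0 (S = 20): V_0 = 1/1.06·[0.2750·8.1321 + 0.7250·1.4658] = 3.1123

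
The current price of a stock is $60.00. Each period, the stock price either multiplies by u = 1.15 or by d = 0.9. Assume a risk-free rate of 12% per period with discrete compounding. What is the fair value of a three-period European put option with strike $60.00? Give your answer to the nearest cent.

Risk-neutral probability p = (1 + 0.12 − 0.9)/(1.15 − 0.9) = 0.2200/0.2500 = 0.8800
Terminal stock prices: S_uuu = 91.25, S_uud = 71.41, S_udd = 55.89, S_ddd = 43.74
Terminal payoffs (K − S): max(-31.25, 0) = 0, max(-11.41, 0) = 0, max(4.11, 0) = 4.11, max(16.26, 0) = 16.26
Node uu (S = 79.35): V_uu = 1/1.12·[0.8800·0.0000 + 0.1200·0.0000] = 0.0000
Node ud (S = 62.1): V_ud = 1/1.12·[0.8800·0.0000 + 0.1200·4.1100] = 0.4404
Node dd (S = 48.6): V_dd = 1/1.12·[0.8800·4.1100 + 0.1200·16.2600] = 4.9714
Node u (S = 69): V_u = 1/1.12·[0.8800·0.0000 + 0.1200·0.4404] = 0.0472
Node d (S = 54): V_d = 1/1.12·[0.8800·0.4404 + 0.1200·4.9714] = 0.8786
Node 0 (S = 60): V_0 = 1/1.12·[0.8800·0.0472 + 0.1200·0.8786] = 0.1312

$0.13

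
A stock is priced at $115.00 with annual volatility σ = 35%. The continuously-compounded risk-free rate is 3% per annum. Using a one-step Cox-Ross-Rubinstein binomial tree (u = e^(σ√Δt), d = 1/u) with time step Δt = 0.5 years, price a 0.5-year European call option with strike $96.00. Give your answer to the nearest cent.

CRR parameters: u = e^(σ√Δt) = e^(0.35·√0.5) = 1.2808, d = 1/u = 0.7808
Per-period rate: rΔt = 0.03·0.5 = 0.015, so R = e^0.015 = 1.0151
Risk-neutral probability p = (e^0.015 − 0.7808)/(1.2808 − 0.7808) = 0.2344/0.5000 = 0.4687
Terminal stock prices: S_u = 147.3, S_d = 89.79
Terminal payoffs (S − K): max(51.29, 0) = 51.29, max(-6.213, 0) = 0
Node 0 (S = 115): V_0 = e^(−0.015)·[0.4687·51.2924 + 0.5313·0.0000] = 23.6811

$23.68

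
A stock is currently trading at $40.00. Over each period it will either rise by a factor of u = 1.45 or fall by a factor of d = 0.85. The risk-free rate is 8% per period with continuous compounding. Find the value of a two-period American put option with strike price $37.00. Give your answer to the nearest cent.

$2.58

Risk-neutral probability p = (e^0.08 − 0.85)/(1.45 − 0.85) = 0.2333/0.6000 = 0.3888
Terminal stock prices: S_uu = 84.1, S_ud = 49.3, S_dd = 28.9
Terminal payoffs (K − S): max(-47.1, 0) = 0, max(-12.3, 0) = 0, max(8.1, 0) = 8.1
Node u (S = 58): continuation = e^(−0.08)·[0.3888·0.0000 + 0.6112·0.0000] = 0.0000; exercise value = 0.0000 ≤ continuation, so V_u = 0.0000
Node d (S = 34): continuation = e^(−0.08)·[0.3888·0.0000 + 0.6112·8.1000] = 4.5700; exercise value = 3.0000 ≤ continuation, so V_d = 4.5700
Node 0 (S = 40): continuation = e^(−0.08)·[0.3888·0.0000 + 0.6112·4.5700] = 2.5784; exercise value = 0.0000 ≤ continuation, so V_0 = 2.5784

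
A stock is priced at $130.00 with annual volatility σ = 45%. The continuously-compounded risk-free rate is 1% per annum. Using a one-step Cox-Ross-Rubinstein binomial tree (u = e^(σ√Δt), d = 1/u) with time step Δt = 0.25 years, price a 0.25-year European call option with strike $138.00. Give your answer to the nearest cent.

$11.12

CRR parameters: u = e^(σ√Δt) = e^(0.45·√0.25) = 1.2523, d = 1/u = 0.7985
Per-period rate: rΔt = 0.01·0.25 = 0.0025, so R = e^0.0025 = 1.0025
Risk-neutral probability p = (e^0.0025 − 0.7985)/(1.2523 − 0.7985) = 0.2040/0.4538 = 0.4495
Terminal stock prices: S_u = 162.8, S_d = 103.8
Terminal payoffs (S − K): max(24.8, 0) = 24.8, max(-34.19, 0) = 0
Node 0 (S = 130): V_0 = e^(−0.0025)·[0.4495·24.8020 + 0.5505·0.0000] = 11.1207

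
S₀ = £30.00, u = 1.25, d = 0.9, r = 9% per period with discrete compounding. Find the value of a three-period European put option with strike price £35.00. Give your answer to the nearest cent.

Risk-neutral probability p = (1 + 0.09 − 0.9)/(1.25 − 0.9) = 0.1900/0.3500 = 0.5429
Terminal stock prices: S_uuu = 58.59, S_uud = 42.19, S_udd = 30.38, S_ddd = 21.87
Terminal payoffs (K − S): max(-23.59, 0) = 0, max(-7.188, 0) = 0, max(4.625, 0) = 4.625, max(13.13, 0) = 13.13
Node uu (S = 46.88): V_uu = 1/1.09·[0.5429·0.0000 + 0.4571·0.0000] = 0.0000
Node ud (S = 33.75): V_ud = 1/1.09·[0.5429·0.0000 + 0.4571·4.6250] = 1.9397
Node dd (S = 24.3): V_dd = 1/1.09·[0.5429·4.6250 + 0.4571·13.1300] = 7.8101
Node u (S = 37.5): V_u = 1/1.09·[0.5429·0.0000 + 0.4571·1.9397] = 0.8135
Node d (S = 27): V_d = 1/1.09·[0.5429·1.9397 + 0.4571·7.8101] = 4.2416
Node 0 (S = 30): V_0 = 1/1.09·[0.5429·0.8135 + 0.4571·4.2416] = 2.1841

£2.18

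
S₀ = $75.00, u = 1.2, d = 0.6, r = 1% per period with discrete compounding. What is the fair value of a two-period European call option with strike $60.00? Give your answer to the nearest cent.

Risk-neutral probability p = (1 + 0.01 − 0.6)/(1.2 − 0.6) = 0.4100/0.6000 = 0.6833
Terminal stock prices: S_uu = 108, S_ud = 54, S_dd = 27
Terminal payoffs (S − K): max(48, 0) = 48, max(-6, 0) = 0, max(-33, 0) = 0
Node u (S = 90): V_u = 1/1.01·[0.6833·48.0000 + 0.3167·0.0000] = 32.4752
Node d (S = 45): V_d = 1/1.01·[0.6833·0.0000 + 0.3167·0.0000] = 0.0000
Node 0 (S = 75): V_0 = 1/1.01·[0.6833·32.4752 + 0.3167·0.0000] = 21.9717

$21.97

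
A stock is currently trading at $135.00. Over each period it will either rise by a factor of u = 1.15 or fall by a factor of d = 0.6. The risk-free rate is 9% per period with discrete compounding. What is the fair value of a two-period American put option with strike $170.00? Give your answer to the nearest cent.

Risk-neutral probability p = (1 + 0.09 − 0.6)/(1.15 − 0.6) = 0.4900/0.5500 = 0.8909
Terminal stock prices: S_uu = 178.5, S_ud = 93.15, S_dd = 48.6
Terminal payoffs (K − S): max(-8.537, 0) = 0, max(76.85, 0) = 76.85, max(121.4, 0) = 121.4
Node u (S = 155.2): continuation = 1/1.09·[0.8909·0.0000 + 0.1091·76.8500] = 7.6914; exercise value = 14.7500 > continuation, so V_u = 14.7500 (exercise)
Node d (S = 81): continuation = 1/1.09·[0.8909·76.8500 + 0.1091·121.4000] = 74.9633; exercise value = 89.0000 > continuation, so V_d = 89.0000 (exercise)
Node 0 (S = 135): continuation = 1/1.09·[0.8909·14.7500 + 0.1091·89.0000] = 20.9633; exercise value = 35.0000 > continuation, so V_0 = 35.0000 (exercise)

$35.00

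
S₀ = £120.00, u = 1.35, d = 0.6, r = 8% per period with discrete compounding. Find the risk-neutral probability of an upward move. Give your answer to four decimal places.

p = 0.6400

Risk-neutral probability p = (1 + 0.08 − 0.6)/(1.35 − 0.6) = 0.4800/0.7500 = 0.6400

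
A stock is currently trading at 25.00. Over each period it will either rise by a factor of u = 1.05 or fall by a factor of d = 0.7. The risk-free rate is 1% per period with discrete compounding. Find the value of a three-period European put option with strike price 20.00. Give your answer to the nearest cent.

Risk-neutral probability p = (1 + 0.01 − 0.7)/(1.05 − 0.7) = 0.3100/0.3500 = 0.8857
Terminal stock prices: S_uuu = 28.94, S_uud = 19.29, S_udd = 12.86, S_ddd = 8.575
Terminal payoffs (K − S): max(-8.941, 0) = 0, max(0.7063, 0) = 0.7063, max(7.138, 0) = 7.138, max(11.43, 0) = 11.43
Node uu (S = 27.56): V_uu = 1/1.01·[0.8857·0.0000 + 0.1143·0.7063] = 0.0799
Node ud (S = 18.38): V_ud = 1/1.01·[0.8857·0.7063 + 0.1143·7.1375] = 1.4270
Node dd (S = 12.25): V_dd = 1/1.01·[0.8857·7.1375 + 0.1143·11.4250] = 7.5520
Node u (S = 26.25): V_u = 1/1.01·[0.8857·0.0799 + 0.1143·1.4270] = 0.2315
Node d (S = 17.5): V_d = 1/1.01·[0.8857·1.4270 + 0.1143·7.5520] = 2.1059
Node 0 (S = 25): V_0 = 1/1.01·[0.8857·0.2315 + 0.1143·2.1059] = 0.4414

0.44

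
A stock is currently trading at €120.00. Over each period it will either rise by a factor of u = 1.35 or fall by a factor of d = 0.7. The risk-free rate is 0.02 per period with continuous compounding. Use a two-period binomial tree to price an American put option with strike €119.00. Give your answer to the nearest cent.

Risk-neutral probability p = (e^0.02 − 0.7)/(1.35 − 0.7) = 0.3202/0.6500 = 0.4926
Terminal stock prices: S_uu = 218.7, S_ud = 113.4, S_dd = 58.8
Terminal payoffs (K − S): max(-99.7, 0) = 0, max(5.6, 0) = 5.6, max(60.2, 0) = 60.2
Node u (S = 162): continuation = e^(−0.02)·[0.4926·0.0000 + 0.5074·5.6000] = 2.7851; exercise value = 0.0000 ≤ continuation, so V_u = 2.7851
Node d (S = 84): continuation = e^(−0.02)·[0.4926·5.6000 + 0.5074·60.2000] = 32.6436; exercise value = 35.0000 > continuation, so V_d = 35.0000 (exercise)
Node 0 (S = 120): continuation = e^(−0.02)·[0.4926·2.7851 + 0.5074·35.0000] = 18.7516; exercise value = 0.0000 ≤ continuation, so V_0 = 18.7516

€18.75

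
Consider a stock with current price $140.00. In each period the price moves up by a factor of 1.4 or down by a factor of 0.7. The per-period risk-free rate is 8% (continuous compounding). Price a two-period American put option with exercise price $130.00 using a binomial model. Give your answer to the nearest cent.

$13.37

Risk-neutral probability p = (e^0.08 − 0.7)/(1.4 − 0.7) = 0.3833/0.7000 = 0.5476
Terminal stock prices: S_uu = 274.4, S_ud = 137.2, S_dd = 68.6
Terminal payoffs (K − S): max(-144.4, 0) = 0, max(-7.2, 0) = 0, max(61.4, 0) = 61.4
Node u (S = 196): continuation = e^(−0.08)·[0.5476·0.0000 + 0.4524·0.0000] = 0.0000; exercise value = 0.0000 ≤ continuation, so V_u = 0.0000
Node d (S = 98): continuation = e^(−0.08)·[0.5476·0.0000 + 0.4524·61.4000] = 25.6444; exercise value = 32.0000 > continuation, so V_d = 32.0000 (exercise)
Node 0 (S = 140): continuation = e^(−0.08)·[0.5476·0.0000 + 0.4524·32.0000] = 13.3652; exercise value = 0.0000 ≤ continuation, so V_0 = 13.3652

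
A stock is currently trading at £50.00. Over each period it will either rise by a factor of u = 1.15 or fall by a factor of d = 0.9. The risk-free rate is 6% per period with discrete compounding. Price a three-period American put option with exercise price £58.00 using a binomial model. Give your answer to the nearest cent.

Risk-neutral probability p = (1 + 0.06 − 0.9)/(1.15 − 0.9) = 0.1600/0.2500 = 0.6400
Terminal stock prices: S_uuu = 76.04, S_uud = 59.51, S_udd = 46.57, S_ddd = 36.45
Terminal payoffs (K − S): max(-18.04, 0) = 0, max(-1.512, 0) = 0, max(11.43, 0) = 11.43, max(21.55, 0) = 21.55
Node uu (S = 66.12): continuation = 1/1.06·[0.6400·0.0000 + 0.3600·0.0000] = 0.0000; exercise value = 0.0000 ≤ continuation, so V_uu = 0.0000
Node ud (S = 51.75): continuation = 1/1.06·[0.6400·0.0000 + 0.3600·11.4250] = 3.8802; exercise value = 6.2500 > continuation, so V_ud = 6.2500 (exercise)
Node dd (S = 40.5): continuation = 1/1.06·[0.6400·11.4250 + 0.3600·21.5500] = 14.2170; exercise value = 17.5000 > continuation, so V_dd = 17.5000 (exercise)
Node u (S = 57.5): continuation = 1/1.06·[0.6400·0.0000 + 0.3600·6.2500] = 2.1226; exercise value = 0.5000 ≤ continuation, so V_u = 2.1226
Node d (S = 45): continuation = 1/1.06·[0.6400·6.2500 + 0.3600·17.5000] = 9.7170; exercise value = 13.0000 > continuation, so V_d = 13.0000 (exercise)
Node 0 (S = 50): continuation = 1/1.06·[0.6400·2.1226 + 0.3600·13.0000] = 5.6967; exercise value = 8.0000 > continuation, so V_0 = 8.0000 (exercise)

£8.00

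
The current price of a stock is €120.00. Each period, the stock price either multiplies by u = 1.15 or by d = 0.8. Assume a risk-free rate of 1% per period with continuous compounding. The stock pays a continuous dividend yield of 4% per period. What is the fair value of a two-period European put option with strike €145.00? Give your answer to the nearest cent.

Per-period risk-free factor R = e^0.01 = 1.0101; dividend-adjusted growth = e^(0.01−0.04) = 0.9704.
Risk-neutral probability p = (0.9704 − 0.8)/(1.15 − 0.8) = 0.1704/0.3500 = 0.4870
Terminal stock prices: S_uu = 158.7, S_ud = 110.4, S_dd = 76.8
Terminal payoffs (K − S): max(-13.7, 0) = 0, max(34.6, 0) = 34.6, max(68.2, 0) = 68.2
Node u (S = 138): V_u = e^(−0.01)·[0.4870·0.0000 + 0.5130·34.6000] = 17.5736
Node d (S = 96): V_d = e^(−0.01)·[0.4870·34.6000 + 0.5130·68.2000] = 51.3214
Node 0 (S = 120): V_0 = e^(−0.01)·[0.4870·17.5736 + 0.5130·51.3214] = 34.5396

€34.54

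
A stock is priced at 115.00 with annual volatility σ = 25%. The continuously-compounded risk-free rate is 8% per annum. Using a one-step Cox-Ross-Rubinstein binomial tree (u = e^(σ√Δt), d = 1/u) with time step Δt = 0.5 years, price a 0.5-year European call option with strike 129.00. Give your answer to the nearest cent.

4.52

CRR parameters: u = e^(σ√Δt) = e^(0.25·√0.5) = 1.1934, d = 1/u = 0.8380
Per-period rate: rΔt = 0.08·0.5 = 0.04, so R = e^0.04 = 1.0408
Risk-neutral probability p = (e^0.04 − 0.8380)/(1.1934 − 0.8380) = 0.2028/0.3554 = 0.5708
Terminal stock prices: S_u = 137.2, S_d = 96.37
Terminal payoffs (S − K): max(8.237, 0) = 8.237, max(-32.63, 0) = 0
Node 0 (S = 115): V_0 = e^(−0.04)·[0.5708·8.2369 + 0.4292·0.0000] = 4.5169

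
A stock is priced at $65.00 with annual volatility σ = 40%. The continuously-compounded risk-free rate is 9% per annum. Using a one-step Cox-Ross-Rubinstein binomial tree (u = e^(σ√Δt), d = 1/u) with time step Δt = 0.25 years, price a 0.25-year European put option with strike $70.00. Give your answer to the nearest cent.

$8.10

CRR parameters: u = e^(σ√Δt) = e^(0.4·√0.25) = 1.2214, d = 1/u = 0.8187
Per-period rate: rΔt = 0.09·0.25 = 0.0225, so R = e^0.0225 = 1.0228
Risk-neutral probability p = (e^0.0225 − 0.8187)/(1.2214 − 0.8187) = 0.2040/0.4027 = 0.5067
Terminal stock prices: S_u = 79.39, S_d = 53.22
Terminal payoffs (K − S): max(-9.391, 0) = 0, max(16.78, 0) = 16.78
Node 0 (S = 65): V_0 = e^(−0.0225)·[0.5067·0.0000 + 0.4933·16.7825] = 8.0950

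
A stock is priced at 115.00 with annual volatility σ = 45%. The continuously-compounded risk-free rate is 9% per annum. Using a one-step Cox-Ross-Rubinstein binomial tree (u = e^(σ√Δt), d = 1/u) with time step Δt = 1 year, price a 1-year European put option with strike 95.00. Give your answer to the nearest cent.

CRR parameters: u = e^(σ√Δt) = e^(0.45·√1) = 1.5683, d = 1/u = 0.6376
Per-period rate: rΔt = 0.09·1 = 0.09, so R = e^0.09 = 1.0942
Risk-neutral probability p = (e^0.09 − 0.6376)/(1.5683 − 0.6376) = 0.4565/0.9307 = 0.4905
Terminal stock prices: S_u = 180.4, S_d = 73.33
Terminal payoffs (K − S): max(-85.36, 0) = 0, max(21.67, 0) = 21.67
Node 0 (S = 115): V_0 = e^(−0.09)·[0.4905·0.0000 + 0.5095·21.6728] = 10.0909

10.09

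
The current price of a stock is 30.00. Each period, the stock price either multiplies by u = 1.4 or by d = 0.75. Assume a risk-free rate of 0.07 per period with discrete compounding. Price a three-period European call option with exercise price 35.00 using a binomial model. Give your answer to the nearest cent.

Risk-neutral probability p = (1 + 0.07 − 0.75)/(1.4 − 0.75) = 0.3200/0.6500 = 0.4923
Terminal stock prices: S_uuu = 82.32, S_uud = 44.1, S_udd = 23.62, S_ddd = 12.66
Terminal payoffs (S − K): max(47.32, 0) = 47.32, max(9.1, 0) = 9.1, max(-11.38, 0) = 0, max(-22.34, 0) = 0
Node uu (S = 58.8): V_uu = 1/1.07·[0.4923·47.3200 + 0.5077·9.1000] = 26.0897
Node ud (S = 31.5): V_ud = 1/1.07·[0.4923·9.1000 + 0.5077·0.0000] = 4.1869
Node dd (S = 16.88): V_dd = 1/1.07·[0.4923·0.0000 + 0.5077·0.0000] = 0.0000
Node u (S = 42): V_u = 1/1.07·[0.4923·26.0897 + 0.5077·4.1869] = 13.9905
Node d (S = 22.5): V_d = 1/1.07·[0.4923·4.1869 + 0.5077·0.0000] = 1.9264
Node 0 (S = 30): V_0 = 1/1.07·[0.4923·13.9905 + 0.5077·1.9264] = 7.3511

7.35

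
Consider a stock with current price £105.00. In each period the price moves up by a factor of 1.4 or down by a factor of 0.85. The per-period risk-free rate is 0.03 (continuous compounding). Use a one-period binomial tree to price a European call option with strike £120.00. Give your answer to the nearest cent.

£8.60

Risk-neutral probability p = (e^0.03 − 0.85)/(1.4 − 0.85) = 0.1805/0.5500 = 0.3281
Terminal stock prices: S_u = 147, S_d = 89.25
Terminal payoffs (S − K): max(27, 0) = 27, max(-30.75, 0) = 0
Node 0 (S = 105): V_0 = e^(−0.03)·[0.3281·27.0000 + 0.6719·0.0000] = 8.5969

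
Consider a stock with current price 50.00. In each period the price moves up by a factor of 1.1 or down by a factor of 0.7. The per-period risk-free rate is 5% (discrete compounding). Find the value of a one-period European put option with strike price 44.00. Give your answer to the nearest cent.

Risk-neutral probability p = (1 + 0.05 − 0.7)/(1.1 − 0.7) = 0.3500/0.4000 = 0.8750
Terminal stock prices: S_u = 55, S_d = 35
Terminal payoffs (K − S): max(-11, 0) = 0, max(9, 0) = 9
Node 0 (S = 50): V_0 = 1/1.05·[0.8750·0.0000 + 0.1250·9.0000] = 1.0714

1.07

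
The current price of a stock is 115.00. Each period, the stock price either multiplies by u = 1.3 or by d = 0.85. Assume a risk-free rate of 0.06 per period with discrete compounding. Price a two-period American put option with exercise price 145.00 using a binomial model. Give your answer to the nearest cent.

Risk-neutral probability p = (1 + 0.06 − 0.85)/(1.3 − 0.85) = 0.2100/0.4500 = 0.4667
Terminal stock prices: S_uu = 194.4, S_ud = 127.1, S_dd = 83.09
Terminal payoffs (K − S): max(-49.35, 0) = 0, max(17.92, 0) = 17.92, max(61.91, 0) = 61.91
Node u (S = 149.5): continuation = 1/1.06·[0.4667·0.0000 + 0.5333·17.9250] = 9.0189; exercise value = 0.0000 ≤ continuation, so V_u = 9.0189
Node d (S = 97.75): continuation = 1/1.06·[0.4667·17.9250 + 0.5333·61.9125] = 39.0425; exercise value = 47.2500 > continuation, so V_d = 47.2500 (exercise)
Node 0 (S = 115): continuation = 1/1.06·[0.4667·9.0189 + 0.5333·47.2500] = 27.7442; exercise value = 30.0000 > continuation, so V_0 = 30.0000 (exercise)

30.00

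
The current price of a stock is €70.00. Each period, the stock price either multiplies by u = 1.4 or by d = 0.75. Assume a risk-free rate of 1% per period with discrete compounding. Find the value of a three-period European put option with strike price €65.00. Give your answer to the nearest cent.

Risk-neutral probability p = (1 + 0.01 − 0.75)/(1.4 − 0.75) = 0.2600/0.6500 = 0.4000
Terminal stock prices: S_uuu = 192.1, S_uud = 102.9, S_udd = 55.12, S_ddd = 29.53
Terminal payoffs (K − S): max(-127.1, 0) = 0, max(-37.9, 0) = 0, max(9.875, 0) = 9.875, max(35.47, 0) = 35.47
Node uu (S = 137.2): V_uu = 1/1.01·[0.4000·0.0000 + 0.6000·0.0000] = 0.0000
Node ud (S = 73.5): V_ud = 1/1.01·[0.4000·0.0000 + 0.6000·9.8750] = 5.8663
Node dd (S = 39.38): V_dd = 1/1.01·[0.4000·9.8750 + 0.6000·35.4688] = 24.9814
Node u (S = 98): V_u = 1/1.01·[0.4000·0.0000 + 0.6000·5.8663] = 3.4850
Node d (S = 52.5): V_d = 1/1.01·[0.4000·5.8663 + 0.6000·24.9814] = 17.1638
Node 0 (S = 70): V_0 = 1/1.01·[0.4000·3.4850 + 0.6000·17.1638] = 11.5765

€11.58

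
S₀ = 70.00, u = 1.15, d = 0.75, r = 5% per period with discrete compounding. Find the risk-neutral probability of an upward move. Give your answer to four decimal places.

Risk-neutral probability p = (1 + 0.05 − 0.75)/(1.15 − 0.75) = 0.3000/0.4000 = 0.7500

p = 0.7500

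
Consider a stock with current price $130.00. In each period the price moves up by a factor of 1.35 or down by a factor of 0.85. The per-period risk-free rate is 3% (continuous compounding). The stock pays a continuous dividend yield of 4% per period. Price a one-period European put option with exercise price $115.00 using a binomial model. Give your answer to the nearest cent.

Per-period risk-free factor R = e^0.03 = 1.0305; dividend-adjusted growth = e^(0.03−0.04) = 0.9900.
Risk-neutral probability p = (0.9900 − 0.85)/(1.35 − 0.85) = 0.1400/0.5000 = 0.2801
Terminal stock prices: S_u = 175.5, S_d = 110.5
Terminal payoffs (K − S): max(-60.5, 0) = 0, max(4.5, 0) = 4.5
Node 0 (S = 130): V_0 = e^(−0.03)·[0.2801·0.0000 + 0.7199·4.5000] = 3.1438

$3.14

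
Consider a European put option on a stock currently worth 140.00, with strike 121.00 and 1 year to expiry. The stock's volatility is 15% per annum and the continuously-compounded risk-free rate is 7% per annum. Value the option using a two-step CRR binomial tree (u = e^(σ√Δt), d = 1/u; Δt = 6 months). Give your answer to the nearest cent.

0.93

CRR parameters: u = e^(σ√Δt) = e^(0.15·√0.5) = 1.1119, d = 1/u = 0.8994
Per-period rate: rΔt = 0.07·0.5 = 0.035, so R = e^0.035 = 1.0356
Risk-neutral probability p = (e^0.035 − 0.8994)/(1.1119 − 0.8994) = 0.1363/0.2125 = 0.6411
Terminal stock prices: S_uu = 173.1, S_ud = 140, S_dd = 113.2
Terminal payoffs (K − S): max(-52.08, 0) = 0, max(-19, 0) = 0, max(7.76, 0) = 7.76
Node u (S = 155.7): V_u = e^(−0.035)·[0.6411·0.0000 + 0.3589·0.0000] = 0.0000
Node d (S = 125.9): V_d = e^(−0.035)·[0.6411·0.0000 + 0.3589·7.7599] = 2.6892
Node 0 (S = 140): V_0 = e^(−0.035)·[0.6411·0.0000 + 0.3589·2.6892] = 0.9319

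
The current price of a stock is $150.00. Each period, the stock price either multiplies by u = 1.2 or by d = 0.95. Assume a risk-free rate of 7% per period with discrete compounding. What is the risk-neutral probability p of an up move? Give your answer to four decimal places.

p = 0.4800

Risk-neutral probability p = (1 + 0.07 − 0.95)/(1.2 − 0.95) = 0.1200/0.2500 = 0.4800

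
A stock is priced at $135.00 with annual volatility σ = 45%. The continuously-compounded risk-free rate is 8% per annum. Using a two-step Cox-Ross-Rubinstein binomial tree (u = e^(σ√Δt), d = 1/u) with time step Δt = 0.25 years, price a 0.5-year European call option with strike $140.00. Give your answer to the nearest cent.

CRR parameters: u = e^(σ√Δt) = e^(0.45·√0.25) = 1.2523, d = 1/u = 0.7985
Per-period rate: rΔt = 0.08·0.25 = 0.02, so R = e^0.02 = 1.0202
Risk-neutral probability p = (e^0.02 − 0.7985)/(1.2523 − 0.7985) = 0.2217/0.4538 = 0.4885
Terminal stock prices: S_uu = 211.7, S_ud = 135, S_dd = 86.08
Terminal payoffs (S − K): max(71.72, 0) = 71.72, max(-5, 0) = 0, max(-53.92, 0) = 0
Node u (S = 169.1): V_u = e^(−0.02)·[0.4885·71.7221 + 0.5115·0.0000] = 34.3426
Node d (S = 107.8): V_d = e^(−0.02)·[0.4885·0.0000 + 0.5115·0.0000] = 0.0000
Node 0 (S = 135): V_0 = e^(−0.02)·[0.4885·34.3426 + 0.5115·0.0000] = 16.4442

$16.44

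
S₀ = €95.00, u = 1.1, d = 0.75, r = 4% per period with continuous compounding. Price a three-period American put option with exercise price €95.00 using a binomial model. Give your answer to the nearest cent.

Risk-neutral probability p = (e^0.04 − 0.75)/(1.1 − 0.75) = 0.2908/0.3500 = 0.8309
Terminal stock prices: S_uuu = 126.4, S_uud = 86.21, S_udd = 58.78, S_ddd = 40.08
Terminal payoffs (K − S): max(-31.45, 0) = 0, max(8.787, 0) = 8.787, max(36.22, 0) = 36.22, max(54.92, 0) = 54.92
Node uu (S = 115): continuation = e^(−0.04)·[0.8309·0.0000 + 0.1691·8.7875] = 1.4278; exercise value = 0.0000 ≤ continuation, so V_uu = 1.4278
Node ud (S = 78.38): continuation = e^(−0.04)·[0.8309·8.7875 + 0.1691·36.2187] = 12.9000; exercise value = 16.6250 > continuation, so V_ud = 16.6250 (exercise)
Node dd (S = 53.44): continuation = e^(−0.04)·[0.8309·36.2187 + 0.1691·54.9219] = 37.8375; exercise value = 41.5625 > continuation, so V_dd = 41.5625 (exercise)
Node u (S = 104.5): continuation = e^(−0.04)·[0.8309·1.4278 + 0.1691·16.6250] = 3.8411; exercise value = 0.0000 ≤ continuation, so V_u = 3.8411
Node d (S = 71.25): continuation = e^(−0.04)·[0.8309·16.6250 + 0.1691·41.5625] = 20.0250; exercise value = 23.7500 > continuation, so V_d = 23.7500 (exercise)
Node 0 (S = 95): continuation = e^(−0.04)·[0.8309·3.8411 + 0.1691·23.7500] = 6.9253; exercise value = 0.0000 ≤ continuation, so V_0 = 6.9253

€6.93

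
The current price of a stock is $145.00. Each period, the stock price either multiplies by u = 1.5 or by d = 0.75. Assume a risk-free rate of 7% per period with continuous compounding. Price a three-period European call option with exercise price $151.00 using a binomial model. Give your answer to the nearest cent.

$45.82

Risk-neutral probability p = (e^0.07 − 0.75)/(1.5 − 0.75) = 0.3225/0.7500 = 0.4300
Terminal stock prices: S_uuu = 489.4, S_uud = 244.7, S_udd = 122.3, S_ddd = 61.17
Terminal payoffs (S − K): max(338.4, 0) = 338.4, max(93.69, 0) = 93.69, max(-28.66, 0) = 0, max(-89.83, 0) = 0
Node uu (S = 326.2): V_uu = e^(−0.07)·[0.4300·338.3750 + 0.5700·93.6875] = 185.4585
Node ud (S = 163.1): V_ud = e^(−0.07)·[0.4300·93.6875 + 0.5700·0.0000] = 37.5630
Node dd (S = 81.56): V_dd = e^(−0.07)·[0.4300·0.0000 + 0.5700·0.0000] = 0.0000
Node u (S = 217.5): V_u = e^(−0.07)·[0.4300·185.4585 + 0.5700·37.5630] = 94.3207
Node d (S = 108.8): V_d = e^(−0.07)·[0.4300·37.5630 + 0.5700·0.0000] = 15.0605
Node 0 (S = 145): V_0 = e^(−0.07)·[0.4300·94.3207 + 0.5700·15.0605] = 45.8209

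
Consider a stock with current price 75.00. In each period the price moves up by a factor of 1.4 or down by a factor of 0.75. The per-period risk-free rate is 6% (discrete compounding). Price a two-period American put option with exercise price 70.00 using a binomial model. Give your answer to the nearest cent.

6.79

Risk-neutral probability p = (1 + 0.06 − 0.75)/(1.4 − 0.75) = 0.3100/0.6500 = 0.4769
Terminal stock prices: S_uu = 147, S_ud = 78.75, S_dd = 42.19
Terminal payoffs (K − S): max(-77, 0) = 0, max(-8.75, 0) = 0, max(27.81, 0) = 27.81
Node u (S = 105): continuation = 1/1.06·[0.4769·0.0000 + 0.5231·0.0000] = 0.0000; exercise value = 0.0000 ≤ continuation, so V_u = 0.0000
Node d (S = 56.25): continuation = 1/1.06·[0.4769·0.0000 + 0.5231·27.8125] = 13.7246; exercise value = 13.7500 > continuation, so V_d = 13.7500 (exercise)
Node 0 (S = 75): continuation = 1/1.06·[0.4769·0.0000 + 0.5231·13.7500] = 6.7852; exercise value = 0.0000 ≤ continuation, so V_0 = 6.7852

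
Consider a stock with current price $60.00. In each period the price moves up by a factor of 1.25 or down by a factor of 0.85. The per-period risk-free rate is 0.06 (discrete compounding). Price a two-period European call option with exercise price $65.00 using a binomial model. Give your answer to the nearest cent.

$7.05

Risk-neutral probability p = (1 + 0.06 − 0.85)/(1.25 − 0.85) = 0.2100/0.4000 = 0.5250
Terminal stock prices: S_uu = 93.75, S_ud = 63.75, S_dd = 43.35
Terminal payoffs (S − K): max(28.75, 0) = 28.75, max(-1.25, 0) = 0, max(-21.65, 0) = 0
Node u (S = 75): V_u = 1/1.06·[0.5250·28.7500 + 0.4750·0.0000] = 14.2394
Node d (S = 51): V_d = 1/1.06·[0.5250·0.0000 + 0.4750·0.0000] = 0.0000
Node 0 (S = 60): V_0 = 1/1.06·[0.5250·14.2394 + 0.4750·0.0000] = 7.0525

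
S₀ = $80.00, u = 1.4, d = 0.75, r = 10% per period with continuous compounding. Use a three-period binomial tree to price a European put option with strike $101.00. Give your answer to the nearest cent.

$14.14

Risk-neutral probability p = (e^0.1 − 0.75)/(1.4 − 0.75) = 0.3552/0.6500 = 0.5464
Terminal stock prices: S_uuu = 219.5, S_uud = 117.6, S_udd = 63, S_ddd = 33.75
Terminal payoffs (K − S): max(-118.5, 0) = 0, max(-16.6, 0) = 0, max(38, 0) = 38, max(67.25, 0) = 67.25
Node uu (S = 156.8): V_uu = e^(−0.1)·[0.5464·0.0000 + 0.4536·0.0000] = 0.0000
Node ud (S = 84): V_ud = e^(−0.1)·[0.5464·0.0000 + 0.4536·38.0000] = 15.5959
Node dd (S = 45): V_dd = e^(−0.1)·[0.5464·38.0000 + 0.4536·67.2500] = 46.3886
Node u (S = 112): V_u = e^(−0.1)·[0.5464·0.0000 + 0.4536·15.5959] = 6.4009
Node d (S = 60): V_d = e^(−0.1)·[0.5464·15.5959 + 0.4536·46.3886] = 26.7497
Node 0 (S = 80): V_0 = e^(−0.1)·[0.5464·6.4009 + 0.4536·26.7497] = 14.1433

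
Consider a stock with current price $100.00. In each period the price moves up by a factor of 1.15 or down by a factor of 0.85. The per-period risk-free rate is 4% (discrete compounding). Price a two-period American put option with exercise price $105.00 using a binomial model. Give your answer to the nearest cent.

Risk-neutral probability p = (1 + 0.04 − 0.85)/(1.15 − 0.85) = 0.1900/0.3000 = 0.6333
Terminal stock prices: S_uu = 132.2, S_ud = 97.75, S_dd = 72.25
Terminal payoffs (K − S): max(-27.25, 0) = 0, max(7.25, 0) = 7.25, max(32.75, 0) = 32.75
Node u (S = 115): continuation = 1/1.04·[0.6333·0.0000 + 0.3667·7.2500] = 2.5561; exercise value = 0.0000 ≤ continuation, so V_u = 2.5561
Node d (S = 85): continuation = 1/1.04·[0.6333·7.2500 + 0.3667·32.7500] = 15.9615; exercise value = 20.0000 > continuation, so V_d = 20.0000 (exercise)
Node 0 (S = 100): continuation = 1/1.04·[0.6333·2.5561 + 0.3667·20.0000] = 8.6079; exercise value = 5.0000 ≤ continuation, so V_0 = 8.6079

$8.61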